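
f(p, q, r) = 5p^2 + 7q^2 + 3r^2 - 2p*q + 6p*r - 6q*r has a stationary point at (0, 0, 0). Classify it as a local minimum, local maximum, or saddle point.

local minimum

The Hessian at the origin is H = [[10, -2, 6], [-2, 14, -6], [6, -6, 6]].
Symmetric row and column elimination reduces H to a congruent diagonal form with pivots 10, 68/5, 12/17.
So there are 3 positive pivots.
H is positive definite, so the origin is a strict local minimum.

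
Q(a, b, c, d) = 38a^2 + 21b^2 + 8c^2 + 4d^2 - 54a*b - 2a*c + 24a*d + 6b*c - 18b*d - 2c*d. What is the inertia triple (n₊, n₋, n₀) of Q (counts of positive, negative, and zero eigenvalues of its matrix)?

Write A = [[38, -27, -1, 12], [-27, 21, 3, -9], [-1, 3, 8, -1], [12, -9, -1, 4]].
Applying the same elementary operations to the rows and columns of A produces a congruent diagonal matrix with entries 38, 69/38, 117/23, 10/117.
So there are 4 positive pivots.

(4, 0, 0)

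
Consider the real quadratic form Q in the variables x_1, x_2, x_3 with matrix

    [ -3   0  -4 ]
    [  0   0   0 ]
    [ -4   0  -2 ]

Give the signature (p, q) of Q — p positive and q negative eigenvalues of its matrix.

(1, 1)

Congruent diagonalization of A (simultaneous row and column reduction) yields pivots -3, 0, 10/3.
That gives 1 positive, 1 negative, 1 zero pivots.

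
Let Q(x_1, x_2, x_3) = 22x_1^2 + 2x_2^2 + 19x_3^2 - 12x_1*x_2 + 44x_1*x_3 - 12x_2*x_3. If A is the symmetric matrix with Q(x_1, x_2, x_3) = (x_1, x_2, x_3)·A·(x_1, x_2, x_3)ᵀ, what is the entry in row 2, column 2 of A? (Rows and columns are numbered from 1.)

The coefficient of x_2^2 in Q is 2, and that is exactly A[2,2].

2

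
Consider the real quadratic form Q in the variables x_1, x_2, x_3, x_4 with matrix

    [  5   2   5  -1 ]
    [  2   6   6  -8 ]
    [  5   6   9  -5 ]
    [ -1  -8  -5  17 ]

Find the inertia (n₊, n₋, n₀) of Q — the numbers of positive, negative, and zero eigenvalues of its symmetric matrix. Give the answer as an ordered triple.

Row-reducing A symmetrically gives the diagonal entries 5, 26/5, 12/13, 2.
That gives 4 positive pivots.

(4, 0, 0)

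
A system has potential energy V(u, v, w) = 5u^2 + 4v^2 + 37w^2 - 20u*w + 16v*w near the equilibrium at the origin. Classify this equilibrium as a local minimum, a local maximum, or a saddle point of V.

local minimum

The Hessian at the origin is H = [[10, 0, -20], [0, 8, 16], [-20, 16, 74]].
An LDLᵀ factorisation of H has diagonal entries 10, 8, 2.
Counting signs: 3 positive.
H is positive definite, so the origin is a strict local minimum.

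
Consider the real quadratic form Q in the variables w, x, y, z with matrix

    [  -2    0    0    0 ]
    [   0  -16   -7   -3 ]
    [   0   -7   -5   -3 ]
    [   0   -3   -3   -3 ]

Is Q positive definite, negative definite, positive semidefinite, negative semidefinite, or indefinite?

negative definite

Leading principal minors: Δ_1 = -2, Δ_2 = 32, Δ_3 = -62, Δ_4 = 60.
The signs alternate starting with Δ_1 < 0, so by Sylvester's criterion Q is negative definite.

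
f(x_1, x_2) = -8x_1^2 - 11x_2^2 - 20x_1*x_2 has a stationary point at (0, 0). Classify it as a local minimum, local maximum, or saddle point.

saddle point

The Hessian at the origin is H = [[-16, -20], [-20, -22]].
det H = -16·-22 − (-20)² = -48 < 0, so H is indefinite.
Therefore the origin is a saddle point.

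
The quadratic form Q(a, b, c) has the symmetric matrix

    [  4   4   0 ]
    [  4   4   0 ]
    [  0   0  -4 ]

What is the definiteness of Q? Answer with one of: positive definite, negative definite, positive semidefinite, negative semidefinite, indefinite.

indefinite

Applying the same elementary operations to the rows and columns of A produces a congruent diagonal matrix with entries 4, 0, -4.
That gives 1 positive, 1 negative, 1 zero pivots.
Hence Q is indefinite.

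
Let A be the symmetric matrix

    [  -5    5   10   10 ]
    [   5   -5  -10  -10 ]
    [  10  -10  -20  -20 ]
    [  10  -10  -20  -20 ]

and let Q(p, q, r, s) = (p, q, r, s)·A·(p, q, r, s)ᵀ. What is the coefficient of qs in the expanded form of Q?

-20

The coefficient of qs is A[2,4] + A[4,2] = 2·(-10) = -20.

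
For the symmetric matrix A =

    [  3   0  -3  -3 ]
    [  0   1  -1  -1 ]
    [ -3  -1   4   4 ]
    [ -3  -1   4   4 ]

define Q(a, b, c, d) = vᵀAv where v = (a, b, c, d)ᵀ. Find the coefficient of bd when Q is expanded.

-2

The coefficient of bd is A[2,4] + A[4,2] = 2·(-1) = -2.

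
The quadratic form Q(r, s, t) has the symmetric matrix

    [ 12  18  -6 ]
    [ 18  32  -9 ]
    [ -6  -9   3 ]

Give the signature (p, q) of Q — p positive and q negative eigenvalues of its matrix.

(2, 0)

Symmetric row and column elimination reduces A to a congruent diagonal form with pivots 12, 5, 0.
That gives 2 positive, 1 zero pivots.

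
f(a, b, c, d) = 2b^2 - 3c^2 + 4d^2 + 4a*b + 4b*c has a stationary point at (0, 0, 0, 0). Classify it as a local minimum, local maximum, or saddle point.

saddle point

The Hessian at the origin is H = [[0, 4, 0, 0], [4, 4, 4, 0], [0, 4, -6, 0], [0, 0, 0, 8]].
H is indefinite, so the origin is a saddle point.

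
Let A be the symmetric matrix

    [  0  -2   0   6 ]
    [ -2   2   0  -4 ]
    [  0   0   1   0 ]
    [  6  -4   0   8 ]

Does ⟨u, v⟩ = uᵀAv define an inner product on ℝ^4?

A is congruent to a diagonal matrix with 3 positive, 1 negative and 0 zero entries, so Q is indefinite.
⟨·,·⟩ is an inner product exactly when A is positive definite.

no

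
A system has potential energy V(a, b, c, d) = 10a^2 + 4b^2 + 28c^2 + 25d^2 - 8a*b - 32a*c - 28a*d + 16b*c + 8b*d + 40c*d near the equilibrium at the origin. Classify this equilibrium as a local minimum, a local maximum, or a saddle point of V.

The Hessian at the origin is H = [[20, -8, -32, -28], [-8, 8, 16, 8], [-32, 16, 56, 40], [-28, 8, 40, 50]].
Congruent diagonalization of H (simultaneous row and column reduction) yields pivots 20, 24/5, 8/3, 6.
So there are 4 positive pivots.
H is positive definite, so the origin is a strict local minimum.

local minimum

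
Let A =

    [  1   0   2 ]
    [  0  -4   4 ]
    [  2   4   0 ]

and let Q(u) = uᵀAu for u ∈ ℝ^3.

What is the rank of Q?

Symmetric row and column elimination reduces A to a congruent diagonal form with pivots 1, -4, 0.
Counting signs: 1 positive, 1 negative, 1 zero.
The rank is the number of nonzero pivots: 2.

2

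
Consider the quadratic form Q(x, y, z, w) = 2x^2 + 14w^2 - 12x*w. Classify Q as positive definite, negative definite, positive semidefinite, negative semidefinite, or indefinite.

The symmetric matrix is A = [[2, 0, 0, -6], [0, 0, 0, 0], [0, 0, 0, 0], [-6, 0, 0, 14]].
Congruent diagonalization of A (simultaneous row and column reduction) yields pivots 2, 0, 0, -4.
So there are 1 positive, 1 negative, 2 zero pivots.
Hence Q is indefinite.

indefinite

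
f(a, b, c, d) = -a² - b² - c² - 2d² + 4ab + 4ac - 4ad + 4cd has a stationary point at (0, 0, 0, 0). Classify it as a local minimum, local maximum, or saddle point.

saddle point

The Hessian at the origin is H = [[-2, 4, 4, -4], [4, -2, 0, 0], [4, 0, -2, 4], [-4, 0, 4, -4]].
Congruent diagonalization of H (simultaneous row and column reduction) yields pivots -2, 6, -14/3, 20/7.
That gives 2 positive, 2 negative pivots.
H is indefinite, so the origin is a saddle point.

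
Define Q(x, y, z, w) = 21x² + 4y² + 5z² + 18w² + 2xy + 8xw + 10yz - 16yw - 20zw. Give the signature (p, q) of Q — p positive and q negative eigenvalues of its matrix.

The symmetric matrix is A = [[21, 1, 0, 4], [1, 4, 5, -8], [0, 5, 5, -10], [4, -8, -10, 18]].
Row-reducing A symmetrically gives the diagonal entries 21, 83/21, -110/83, 4/11.
So there are 3 positive, 1 negative pivots.

(3, 1)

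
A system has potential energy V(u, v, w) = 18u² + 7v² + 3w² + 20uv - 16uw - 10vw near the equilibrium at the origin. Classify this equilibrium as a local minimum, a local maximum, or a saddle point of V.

The Hessian at the origin is H = [[36, 20, -16], [20, 14, -10], [-16, -10, 6]].
Row-reducing H symmetrically gives the diagonal entries 36, 26/9, -20/13.
So there are 2 positive, 1 negative pivots.
H is indefinite, so the origin is a saddle point.

saddle point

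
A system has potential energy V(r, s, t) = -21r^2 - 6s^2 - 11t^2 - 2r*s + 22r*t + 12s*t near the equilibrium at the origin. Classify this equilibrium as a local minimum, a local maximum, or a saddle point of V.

local maximum

The Hessian at the origin is H = [[-42, -2, 22], [-2, -12, 12], [22, 12, -22]].
Symmetric row and column elimination reduces H to a congruent diagonal form with pivots -42, -250/21, -2/5.
So there are 3 negative pivots.
H is negative definite, so the origin is a strict local maximum.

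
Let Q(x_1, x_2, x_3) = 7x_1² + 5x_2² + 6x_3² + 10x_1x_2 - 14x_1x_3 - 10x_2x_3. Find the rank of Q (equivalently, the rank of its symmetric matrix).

3

Write A = [[7, 5, -7], [5, 5, -5], [-7, -5, 6]].
Congruent diagonalization of A (simultaneous row and column reduction) yields pivots 7, 10/7, -1.
Counting signs: 2 positive, 1 negative.
The rank is the number of nonzero pivots: 3.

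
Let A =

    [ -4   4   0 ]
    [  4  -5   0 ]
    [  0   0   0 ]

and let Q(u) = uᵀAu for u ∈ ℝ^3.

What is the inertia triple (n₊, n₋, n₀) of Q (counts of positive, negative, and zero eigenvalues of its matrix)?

(0, 2, 1)

Symmetric row and column elimination reduces A to a congruent diagonal form with pivots -4, -1, 0.
That gives 2 negative, 1 zero pivots.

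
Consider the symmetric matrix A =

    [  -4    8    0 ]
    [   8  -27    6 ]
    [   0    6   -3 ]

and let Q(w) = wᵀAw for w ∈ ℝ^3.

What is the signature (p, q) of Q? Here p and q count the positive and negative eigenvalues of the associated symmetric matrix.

(1, 2)

Congruent diagonalization of A (simultaneous row and column reduction) yields pivots -4, -11, 3/11.
Counting signs: 1 positive, 2 negative.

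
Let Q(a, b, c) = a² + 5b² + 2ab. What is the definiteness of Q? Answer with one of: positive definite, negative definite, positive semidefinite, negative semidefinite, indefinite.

positive semidefinite

The associated matrix is A = [[1, 1, 0], [1, 5, 0], [0, 0, 0]].
Symmetric row and column elimination reduces A to a congruent diagonal form with pivots 1, 4, 0.
Counting signs: 2 positive, 1 zero.
Hence Q is positive semidefinite.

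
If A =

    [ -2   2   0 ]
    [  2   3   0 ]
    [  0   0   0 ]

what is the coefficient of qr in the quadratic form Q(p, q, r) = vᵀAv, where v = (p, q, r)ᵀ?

0

The coefficient of qr is A[2,3] + A[3,2] = 2·0 = 0.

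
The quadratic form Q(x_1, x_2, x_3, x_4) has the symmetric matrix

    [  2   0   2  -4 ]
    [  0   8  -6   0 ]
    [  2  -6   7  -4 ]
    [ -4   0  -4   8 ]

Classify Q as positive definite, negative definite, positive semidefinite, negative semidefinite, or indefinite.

positive semidefinite

Symmetric row and column elimination reduces A to a congruent diagonal form with pivots 2, 8, 1/2, 0.
That gives 3 positive, 1 zero pivots.
Hence Q is positive semidefinite.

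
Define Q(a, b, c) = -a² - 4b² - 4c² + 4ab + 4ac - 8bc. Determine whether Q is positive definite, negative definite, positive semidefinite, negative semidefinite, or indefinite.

The associated matrix is A = [[-1, 2, 2], [2, -4, -4], [2, -4, -4]].
Applying the same elementary operations to the rows and columns of A produces a congruent diagonal matrix with entries -1, 0, 0.
That gives 1 negative, 2 zero pivots.
Hence Q is negative semidefinite.

negative semidefinite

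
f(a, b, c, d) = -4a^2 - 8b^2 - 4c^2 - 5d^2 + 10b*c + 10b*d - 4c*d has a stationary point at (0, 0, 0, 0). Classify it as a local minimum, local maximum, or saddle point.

The Hessian at the origin is H = [[-8, 0, 0, 0], [0, -16, 10, 10], [0, 10, -8, -4], [0, 10, -4, -10]].
Applying the same elementary operations to the rows and columns of H produces a congruent diagonal matrix with entries -8, -16, -7/4, -6/7.
Counting signs: 4 negative.
H is negative definite, so the origin is a strict local maximum.

local maximum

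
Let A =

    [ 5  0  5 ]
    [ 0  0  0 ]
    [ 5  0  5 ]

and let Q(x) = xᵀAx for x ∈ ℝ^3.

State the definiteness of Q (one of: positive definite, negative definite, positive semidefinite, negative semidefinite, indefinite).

Row-reducing A symmetrically gives the diagonal entries 5, 0, 0.
Counting signs: 1 positive, 2 zero.
Hence Q is positive semidefinite.

positive semidefinite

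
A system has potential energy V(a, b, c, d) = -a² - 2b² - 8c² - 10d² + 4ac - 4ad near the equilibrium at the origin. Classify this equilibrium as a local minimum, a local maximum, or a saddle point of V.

local maximum

The Hessian at the origin is H = [[-2, 0, 4, -4], [0, -4, 0, 0], [4, 0, -16, 0], [-4, 0, 0, -20]].
Symmetric row and column elimination reduces H to a congruent diagonal form with pivots -2, -4, -8, -4.
That gives 4 negative pivots.
H is negative definite, so the origin is a strict local maximum.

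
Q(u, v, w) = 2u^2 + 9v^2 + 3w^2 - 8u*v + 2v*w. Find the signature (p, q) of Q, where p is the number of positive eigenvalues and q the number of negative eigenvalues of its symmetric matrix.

The symmetric matrix is A = [[2, -4, 0], [-4, 9, 1], [0, 1, 3]].
An LDLᵀ factorisation of A has diagonal entries 2, 1, 2.
Counting signs: 3 positive.

(3, 0)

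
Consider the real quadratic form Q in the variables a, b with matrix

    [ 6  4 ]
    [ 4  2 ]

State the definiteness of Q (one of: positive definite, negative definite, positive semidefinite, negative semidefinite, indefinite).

indefinite

For the 2×2 matrix [[6, 4], [4, 2]]: det = 6·2 − (4)² = -4, trace = 8.
det < 0 so the eigenvalues have opposite signs; the form is indefinite.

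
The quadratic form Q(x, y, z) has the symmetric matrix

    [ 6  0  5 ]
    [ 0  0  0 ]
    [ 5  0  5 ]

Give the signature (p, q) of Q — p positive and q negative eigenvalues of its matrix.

(2, 0)

Row-reducing A symmetrically gives the diagonal entries 6, 0, 5/6.
So there are 2 positive, 1 zero pivots.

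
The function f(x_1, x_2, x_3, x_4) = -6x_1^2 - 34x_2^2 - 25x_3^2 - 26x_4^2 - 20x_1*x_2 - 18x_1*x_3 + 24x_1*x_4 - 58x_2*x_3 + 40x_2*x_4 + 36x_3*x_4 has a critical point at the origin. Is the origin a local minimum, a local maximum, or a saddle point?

The Hessian at the origin is H = [[-12, -20, -18, 24], [-20, -68, -58, 40], [-18, -58, -50, 36], [24, 40, 36, -52]].
Applying the same elementary operations to the rows and columns of H produces a congruent diagonal matrix with entries -12, -104/3, -5/13, -4.
So there are 4 negative pivots.
H is negative definite, so the origin is a strict local maximum.

local maximum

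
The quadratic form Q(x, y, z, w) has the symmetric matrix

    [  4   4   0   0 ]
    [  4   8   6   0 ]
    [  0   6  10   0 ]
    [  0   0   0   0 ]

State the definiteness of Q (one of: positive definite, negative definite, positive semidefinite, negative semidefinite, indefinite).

Congruent diagonalization of A (simultaneous row and column reduction) yields pivots 4, 4, 1, 0.
That gives 3 positive, 1 zero pivots.
Hence Q is positive semidefinite.

positive semidefinite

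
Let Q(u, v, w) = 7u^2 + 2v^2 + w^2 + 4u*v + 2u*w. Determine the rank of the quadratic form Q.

3

The symmetric matrix is A = [[7, 2, 1], [2, 2, 0], [1, 0, 1]].
Row-reducing A symmetrically gives the diagonal entries 7, 10/7, 4/5.
Counting signs: 3 positive.
The rank is the number of nonzero pivots: 3.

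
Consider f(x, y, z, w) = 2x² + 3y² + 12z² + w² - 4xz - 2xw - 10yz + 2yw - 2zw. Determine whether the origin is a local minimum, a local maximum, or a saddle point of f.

local minimum

The Hessian at the origin is H = [[4, 0, -4, -2], [0, 6, -10, 2], [-4, -10, 24, -2], [-2, 2, -2, 2]].
Applying the same elementary operations to the rows and columns of H produces a congruent diagonal matrix with entries 4, 6, 10/3, 1/5.
So there are 4 positive pivots.
H is positive definite, so the origin is a strict local minimum.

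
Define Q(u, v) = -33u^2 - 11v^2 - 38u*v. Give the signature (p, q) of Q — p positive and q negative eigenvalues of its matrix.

(0, 2)

Write A = [[-33, -19], [-19, -11]].
Applying the same elementary operations to the rows and columns of A produces a congruent diagonal matrix with entries -33, -2/33.
That gives 2 negative pivots.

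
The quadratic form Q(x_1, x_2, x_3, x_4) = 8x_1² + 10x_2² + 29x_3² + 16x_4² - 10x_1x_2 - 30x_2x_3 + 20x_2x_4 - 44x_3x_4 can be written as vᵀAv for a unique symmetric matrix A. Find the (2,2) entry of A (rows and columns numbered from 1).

The coefficient of x_2² in Q is 10, and that is exactly A[2,2].

10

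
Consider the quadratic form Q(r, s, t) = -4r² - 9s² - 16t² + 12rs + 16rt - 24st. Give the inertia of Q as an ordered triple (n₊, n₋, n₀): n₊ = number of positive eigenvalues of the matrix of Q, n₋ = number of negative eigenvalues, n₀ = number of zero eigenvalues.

(0, 1, 2)

The associated matrix is A = [[-4, 6, 8], [6, -9, -12], [8, -12, -16]].
Row-reducing A symmetrically gives the diagonal entries -4, 0, 0.
That gives 1 negative, 2 zero pivots.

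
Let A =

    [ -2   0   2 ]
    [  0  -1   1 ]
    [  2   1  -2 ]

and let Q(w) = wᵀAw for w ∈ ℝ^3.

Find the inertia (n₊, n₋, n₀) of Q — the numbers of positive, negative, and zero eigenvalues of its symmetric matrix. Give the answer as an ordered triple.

An LDLᵀ factorisation of A has diagonal entries -2, -1, 1.
Counting signs: 1 positive, 2 negative.

(1, 2, 0)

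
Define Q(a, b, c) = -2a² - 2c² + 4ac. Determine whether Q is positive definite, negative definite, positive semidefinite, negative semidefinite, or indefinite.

The associated matrix is A = [[-2, 0, 2], [0, 0, 0], [2, 0, -2]].
Row-reducing A symmetrically gives the diagonal entries -2, 0, 0.
Counting signs: 1 negative, 2 zero.
Hence Q is negative semidefinite.

negative semidefinite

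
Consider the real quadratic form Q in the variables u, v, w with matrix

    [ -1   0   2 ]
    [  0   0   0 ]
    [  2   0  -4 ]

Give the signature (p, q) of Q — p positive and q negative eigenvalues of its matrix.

(0, 1)

Symmetric row and column elimination reduces A to a congruent diagonal form with pivots -1, 0, 0.
Counting signs: 1 negative, 2 zero.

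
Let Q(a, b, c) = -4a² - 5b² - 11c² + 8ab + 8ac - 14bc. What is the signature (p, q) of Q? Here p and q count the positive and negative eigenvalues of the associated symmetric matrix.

(1, 2)

The symmetric matrix is A = [[-4, 4, 4], [4, -5, -7], [4, -7, -11]].
Congruent diagonalization of A (simultaneous row and column reduction) yields pivots -4, -1, 2.
So there are 1 positive, 2 negative pivots.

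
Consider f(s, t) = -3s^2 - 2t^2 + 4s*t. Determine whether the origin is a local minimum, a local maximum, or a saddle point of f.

The Hessian at the origin is H = [[-6, 4], [4, -4]].
det H = -6·-4 − (4)² = 8 > 0 and H[1,1] = -6 < 0, so H is negative definite.
Therefore the origin is a local maximum.

local maximum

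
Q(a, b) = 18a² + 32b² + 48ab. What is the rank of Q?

Write A = [[18, 24], [24, 32]].
Row-reducing A symmetrically gives the diagonal entries 18, 0.
Counting signs: 1 positive, 1 zero.
The rank is the number of nonzero pivots: 1.

1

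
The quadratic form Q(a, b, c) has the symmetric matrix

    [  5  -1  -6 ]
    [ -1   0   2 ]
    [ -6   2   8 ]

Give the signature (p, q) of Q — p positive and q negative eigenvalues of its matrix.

(2, 1)

Symmetric row and column elimination reduces A to a congruent diagonal form with pivots 5, -1/5, 4.
That gives 2 positive, 1 negative pivots.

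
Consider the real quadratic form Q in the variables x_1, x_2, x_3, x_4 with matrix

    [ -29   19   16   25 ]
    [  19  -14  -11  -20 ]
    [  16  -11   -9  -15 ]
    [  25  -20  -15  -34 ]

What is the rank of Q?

Symmetric row and column elimination reduces A to a congruent diagonal form with pivots -29, -45/29, 0, -4.
That gives 3 negative, 1 zero pivots.
The rank is the number of nonzero pivots: 3.

3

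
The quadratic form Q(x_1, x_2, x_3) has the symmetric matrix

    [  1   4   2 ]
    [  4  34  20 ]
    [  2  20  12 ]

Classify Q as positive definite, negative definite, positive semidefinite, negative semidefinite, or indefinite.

Applying the same elementary operations to the rows and columns of A produces a congruent diagonal matrix with entries 1, 18, 0.
That gives 2 positive, 1 zero pivots.
Hence Q is positive semidefinite.

positive semidefinite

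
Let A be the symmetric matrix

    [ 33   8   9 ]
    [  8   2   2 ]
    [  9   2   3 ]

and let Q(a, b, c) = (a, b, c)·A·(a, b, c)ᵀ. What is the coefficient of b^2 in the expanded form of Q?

The coefficient of b^2 is the diagonal entry A[2,2] = 2.

2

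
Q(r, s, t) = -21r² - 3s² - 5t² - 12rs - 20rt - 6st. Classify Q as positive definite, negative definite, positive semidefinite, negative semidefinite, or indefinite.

Write A = [[-21, -6, -10], [-6, -3, -3], [-10, -3, -5]].
An LDLᵀ factorisation of A has diagonal entries -21, -9/7, -2/9.
Counting signs: 3 negative.
Hence Q is negative definite.

negative definite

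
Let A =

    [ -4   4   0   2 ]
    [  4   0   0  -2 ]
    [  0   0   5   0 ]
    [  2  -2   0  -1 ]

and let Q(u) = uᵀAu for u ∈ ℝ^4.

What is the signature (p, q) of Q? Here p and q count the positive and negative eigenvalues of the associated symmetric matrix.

(2, 1)

Symmetric row and column elimination reduces A to a congruent diagonal form with pivots -4, 4, 5, 0.
So there are 2 positive, 1 negative, 1 zero pivots.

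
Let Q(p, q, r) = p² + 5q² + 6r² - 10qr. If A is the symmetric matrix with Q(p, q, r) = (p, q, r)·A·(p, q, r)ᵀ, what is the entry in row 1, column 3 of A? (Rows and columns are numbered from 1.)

The coefficient of p·r in Q is 0. For a symmetric A this equals A[1,3] + A[3,1] = 2·A[1,3].
So A[1,3] = 0/2 = 0.

0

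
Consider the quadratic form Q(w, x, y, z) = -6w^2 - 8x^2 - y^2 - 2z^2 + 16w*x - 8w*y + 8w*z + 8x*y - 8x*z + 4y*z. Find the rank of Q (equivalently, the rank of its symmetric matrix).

The associated matrix is A = [[-6, 8, -4, 4], [8, -8, 4, -4], [-4, 4, -1, 2], [4, -4, 2, -2]].
Applying the same elementary operations to the rows and columns of A produces a congruent diagonal matrix with entries -6, 8/3, 1, 0.
Counting signs: 2 positive, 1 negative, 1 zero.
The rank is the number of nonzero pivots: 3.

3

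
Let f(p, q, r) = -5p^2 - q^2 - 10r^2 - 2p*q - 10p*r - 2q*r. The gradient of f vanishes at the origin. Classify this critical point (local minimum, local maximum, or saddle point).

The Hessian at the origin is H = [[-10, -2, -10], [-2, -2, -2], [-10, -2, -20]].
Row-reducing H symmetrically gives the diagonal entries -10, -8/5, -10.
So there are 3 negative pivots.
H is negative definite, so the origin is a strict local maximum.

local maximum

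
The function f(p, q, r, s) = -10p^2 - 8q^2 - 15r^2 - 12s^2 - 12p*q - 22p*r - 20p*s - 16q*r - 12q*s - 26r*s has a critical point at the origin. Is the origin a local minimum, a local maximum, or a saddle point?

The Hessian at the origin is H = [[-20, -12, -22, -20], [-12, -16, -16, -12], [-22, -16, -30, -26], [-20, -12, -26, -24]].
Congruent diagonalization of H (simultaneous row and column reduction) yields pivots -20, -44/5, -54/11, -20/27.
That gives 4 negative pivots.
H is negative definite, so the origin is a strict local maximum.

local maximum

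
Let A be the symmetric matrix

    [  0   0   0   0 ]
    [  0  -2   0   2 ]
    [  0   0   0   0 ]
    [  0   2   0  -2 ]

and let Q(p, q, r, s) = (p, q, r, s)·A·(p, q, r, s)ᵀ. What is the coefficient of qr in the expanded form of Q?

0

The coefficient of qr is A[2,3] + A[3,2] = 2·0 = 0.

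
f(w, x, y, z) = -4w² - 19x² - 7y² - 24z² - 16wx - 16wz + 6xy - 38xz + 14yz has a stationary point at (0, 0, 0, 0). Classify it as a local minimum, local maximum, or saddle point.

local maximum

The Hessian at the origin is H = [[-8, -16, 0, -16], [-16, -38, 6, -38], [0, 6, -14, 14], [-16, -38, 14, -48]].
Row-reducing H symmetrically gives the diagonal entries -8, -6, -8, -2.
So there are 4 negative pivots.
H is negative definite, so the origin is a strict local maximum.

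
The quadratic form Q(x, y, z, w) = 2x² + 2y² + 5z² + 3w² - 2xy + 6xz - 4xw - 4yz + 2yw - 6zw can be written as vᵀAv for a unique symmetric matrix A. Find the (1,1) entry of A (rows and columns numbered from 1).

2

The coefficient of x² in Q is 2, and that is exactly A[1,1].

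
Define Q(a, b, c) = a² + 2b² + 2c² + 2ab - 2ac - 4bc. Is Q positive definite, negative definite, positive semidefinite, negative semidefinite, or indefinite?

The symmetric matrix is A = [[1, 1, -1], [1, 2, -2], [-1, -2, 2]].
Applying the same elementary operations to the rows and columns of A produces a congruent diagonal matrix with entries 1, 1, 0.
That gives 2 positive, 1 zero pivots.
Hence Q is positive semidefinite.

positive semidefinite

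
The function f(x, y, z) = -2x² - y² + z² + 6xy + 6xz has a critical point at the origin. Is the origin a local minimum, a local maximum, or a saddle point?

saddle point

The Hessian at the origin is H = [[-4, 6, 6], [6, -2, 0], [6, 0, 2]].
Row-reducing H symmetrically gives the diagonal entries -4, 7, -4/7.
That gives 1 positive, 2 negative pivots.
H is indefinite, so the origin is a saddle point.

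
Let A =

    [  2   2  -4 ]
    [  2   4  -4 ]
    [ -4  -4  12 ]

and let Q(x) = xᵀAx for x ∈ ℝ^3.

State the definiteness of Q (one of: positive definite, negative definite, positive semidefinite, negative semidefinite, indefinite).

Applying the same elementary operations to the rows and columns of A produces a congruent diagonal matrix with entries 2, 2, 4.
So there are 3 positive pivots.
Hence Q is positive definite.

positive definite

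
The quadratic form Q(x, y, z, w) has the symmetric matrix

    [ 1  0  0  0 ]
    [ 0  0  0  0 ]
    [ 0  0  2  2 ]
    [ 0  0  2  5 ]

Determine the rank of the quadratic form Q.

3

Congruent diagonalization of A (simultaneous row and column reduction) yields pivots 1, 0, 2, 3.
So there are 3 positive, 1 zero pivots.
The rank is the number of nonzero pivots: 3.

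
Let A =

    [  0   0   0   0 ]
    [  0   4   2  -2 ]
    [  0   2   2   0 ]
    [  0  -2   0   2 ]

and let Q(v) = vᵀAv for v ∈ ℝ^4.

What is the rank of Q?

Applying the same elementary operations to the rows and columns of A produces a congruent diagonal matrix with entries 0, 4, 1, 0.
That gives 2 positive, 2 zero pivots.
The rank is the number of nonzero pivots: 2.

2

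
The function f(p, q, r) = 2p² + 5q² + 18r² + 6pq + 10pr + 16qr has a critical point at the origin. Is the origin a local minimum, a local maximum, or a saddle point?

The Hessian at the origin is H = [[4, 6, 10], [6, 10, 16], [10, 16, 36]].
Congruent diagonalization of H (simultaneous row and column reduction) yields pivots 4, 1, 10.
So there are 3 positive pivots.
H is positive definite, so the origin is a strict local minimum.

local minimum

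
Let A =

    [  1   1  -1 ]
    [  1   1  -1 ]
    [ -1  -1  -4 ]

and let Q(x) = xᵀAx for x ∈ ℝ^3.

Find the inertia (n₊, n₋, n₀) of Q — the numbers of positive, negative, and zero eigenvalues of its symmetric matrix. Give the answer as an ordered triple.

Applying the same elementary operations to the rows and columns of A produces a congruent diagonal matrix with entries 1, 0, -5.
So there are 1 positive, 1 negative, 1 zero pivots.

(1, 1, 1)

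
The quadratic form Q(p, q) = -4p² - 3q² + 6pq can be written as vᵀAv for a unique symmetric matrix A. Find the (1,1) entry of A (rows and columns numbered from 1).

-4

The coefficient of p² in Q is -4, and that is exactly A[1,1].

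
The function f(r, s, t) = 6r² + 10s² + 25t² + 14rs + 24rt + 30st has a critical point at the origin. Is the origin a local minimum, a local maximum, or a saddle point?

The Hessian at the origin is H = [[12, 14, 24], [14, 20, 30], [24, 30, 50]].
Symmetric row and column elimination reduces H to a congruent diagonal form with pivots 12, 11/3, 10/11.
That gives 3 positive pivots.
H is positive definite, so the origin is a strict local minimum.

local minimum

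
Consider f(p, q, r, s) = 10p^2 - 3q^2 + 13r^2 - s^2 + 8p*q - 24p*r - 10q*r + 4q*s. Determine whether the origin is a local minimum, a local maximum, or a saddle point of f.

The Hessian at the origin is H = [[20, 8, -24, 0], [8, -6, -10, 4], [-24, -10, 26, 0], [0, 4, 0, -2]].
Row-reducing H symmetrically gives the diagonal entries 20, -46/5, -64/23, -1/4.
So there are 1 positive, 3 negative pivots.
H is indefinite, so the origin is a saddle point.

saddle point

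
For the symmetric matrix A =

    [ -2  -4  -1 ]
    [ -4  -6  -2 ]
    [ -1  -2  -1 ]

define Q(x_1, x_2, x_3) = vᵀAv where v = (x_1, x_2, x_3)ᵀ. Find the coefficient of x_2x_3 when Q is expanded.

The coefficient of x_2x_3 is A[2,3] + A[3,2] = 2·(-2) = -4.

-4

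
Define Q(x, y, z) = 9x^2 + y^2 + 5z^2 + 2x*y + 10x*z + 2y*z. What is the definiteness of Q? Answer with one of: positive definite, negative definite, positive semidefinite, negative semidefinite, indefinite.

The associated matrix is A = [[9, 1, 5], [1, 1, 1], [5, 1, 5]].
Congruent diagonalization of A (simultaneous row and column reduction) yields pivots 9, 8/9, 2.
That gives 3 positive pivots.
Hence Q is positive definite.

positive definite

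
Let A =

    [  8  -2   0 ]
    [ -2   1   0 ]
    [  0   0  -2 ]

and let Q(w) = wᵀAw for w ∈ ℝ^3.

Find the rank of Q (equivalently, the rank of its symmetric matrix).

Congruent diagonalization of A (simultaneous row and column reduction) yields pivots 8, 1/2, -2.
Counting signs: 2 positive, 1 negative.
The rank is the number of nonzero pivots: 3.

3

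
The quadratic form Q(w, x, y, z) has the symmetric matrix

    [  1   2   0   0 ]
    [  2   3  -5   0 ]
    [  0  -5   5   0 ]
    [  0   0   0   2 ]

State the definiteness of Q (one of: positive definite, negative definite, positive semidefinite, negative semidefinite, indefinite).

Symmetric row and column elimination reduces A to a congruent diagonal form with pivots 1, -1, 30, 2.
So there are 3 positive, 1 negative pivots.
Hence Q is indefinite.

indefinite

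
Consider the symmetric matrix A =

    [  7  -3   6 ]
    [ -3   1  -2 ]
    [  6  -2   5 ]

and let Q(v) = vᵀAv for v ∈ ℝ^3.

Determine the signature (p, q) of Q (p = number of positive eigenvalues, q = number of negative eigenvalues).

(2, 1)

Congruent diagonalization of A (simultaneous row and column reduction) yields pivots 7, -2/7, 1.
That gives 2 positive, 1 negative pivots.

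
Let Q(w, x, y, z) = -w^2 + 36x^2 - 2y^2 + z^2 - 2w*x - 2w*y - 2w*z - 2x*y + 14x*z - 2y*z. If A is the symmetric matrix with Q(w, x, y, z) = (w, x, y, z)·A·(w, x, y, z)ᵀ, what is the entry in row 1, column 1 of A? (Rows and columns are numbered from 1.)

The coefficient of w^2 in Q is -1, and that is exactly A[1,1].

-1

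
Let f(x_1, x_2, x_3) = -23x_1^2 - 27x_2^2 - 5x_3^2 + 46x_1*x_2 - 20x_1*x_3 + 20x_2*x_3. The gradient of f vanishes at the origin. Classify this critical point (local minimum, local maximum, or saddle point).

The Hessian at the origin is H = [[-46, 46, -20], [46, -54, 20], [-20, 20, -10]].
Applying the same elementary operations to the rows and columns of H produces a congruent diagonal matrix with entries -46, -8, -30/23.
So there are 3 negative pivots.
H is negative definite, so the origin is a strict local maximum.

local maximum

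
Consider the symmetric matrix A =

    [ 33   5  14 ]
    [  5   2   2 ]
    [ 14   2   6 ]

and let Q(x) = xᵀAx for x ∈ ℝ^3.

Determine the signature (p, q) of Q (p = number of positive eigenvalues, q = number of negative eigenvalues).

Applying the same elementary operations to the rows and columns of A produces a congruent diagonal matrix with entries 33, 41/33, 2/41.
So there are 3 positive pivots.

(3, 0)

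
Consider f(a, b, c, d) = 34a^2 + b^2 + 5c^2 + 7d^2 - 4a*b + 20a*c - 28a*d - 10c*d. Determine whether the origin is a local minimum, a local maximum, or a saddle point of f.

The Hessian at the origin is H = [[68, -4, 20, -28], [-4, 2, 0, 0], [20, 0, 10, -10], [-28, 0, -10, 14]].
Applying the same elementary operations to the rows and columns of H produces a congruent diagonal matrix with entries 68, 30/17, 10/3, 4/5.
Counting signs: 4 positive.
H is positive definite, so the origin is a strict local minimum.

local minimum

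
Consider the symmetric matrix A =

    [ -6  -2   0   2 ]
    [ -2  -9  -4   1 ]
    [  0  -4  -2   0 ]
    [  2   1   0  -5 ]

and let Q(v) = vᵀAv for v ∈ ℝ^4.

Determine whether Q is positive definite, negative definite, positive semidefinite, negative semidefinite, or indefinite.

negative definite

Leading principal minors: Δ_1 = -6, Δ_2 = 50, Δ_3 = -4, Δ_4 = 16.
The signs alternate starting with Δ_1 < 0, so by Sylvester's criterion Q is negative definite.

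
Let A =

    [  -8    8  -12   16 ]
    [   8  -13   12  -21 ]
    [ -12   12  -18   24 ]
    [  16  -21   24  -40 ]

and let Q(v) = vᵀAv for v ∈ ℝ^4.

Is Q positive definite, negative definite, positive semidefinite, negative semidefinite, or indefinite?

Congruent diagonalization of A (simultaneous row and column reduction) yields pivots -8, -5, 0, -3.
That gives 3 negative, 1 zero pivots.
Hence Q is negative semidefinite.

negative semidefinite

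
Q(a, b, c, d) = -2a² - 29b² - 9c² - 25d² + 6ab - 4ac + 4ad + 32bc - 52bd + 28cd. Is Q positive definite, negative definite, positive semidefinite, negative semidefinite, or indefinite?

The symmetric matrix is A = [[-2, 3, -2, 2], [3, -29, 16, -26], [-2, 16, -9, 14], [2, -26, 14, -25]].
Congruent diagonalization of A (simultaneous row and column reduction) yields pivots -2, -49/2, -5/49, -1.
Counting signs: 4 negative.
Hence Q is negative definite.

negative definite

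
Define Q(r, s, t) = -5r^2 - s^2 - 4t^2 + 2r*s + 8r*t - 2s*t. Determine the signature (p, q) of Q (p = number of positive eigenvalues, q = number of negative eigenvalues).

(0, 3)

The symmetric matrix is A = [[-5, 1, 4], [1, -1, -1], [4, -1, -4]].
Congruent diagonalization of A (simultaneous row and column reduction) yields pivots -5, -4/5, -3/4.
So there are 3 negative pivots.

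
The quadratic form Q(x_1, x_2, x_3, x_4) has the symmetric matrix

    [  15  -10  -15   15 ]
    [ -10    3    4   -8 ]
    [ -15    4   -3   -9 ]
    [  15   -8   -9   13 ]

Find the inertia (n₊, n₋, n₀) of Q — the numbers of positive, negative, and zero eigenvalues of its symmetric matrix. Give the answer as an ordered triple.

(1, 2, 1)

Congruent diagonalization of A (simultaneous row and column reduction) yields pivots 15, -11/3, -90/11, 0.
That gives 1 positive, 2 negative, 1 zero pivots.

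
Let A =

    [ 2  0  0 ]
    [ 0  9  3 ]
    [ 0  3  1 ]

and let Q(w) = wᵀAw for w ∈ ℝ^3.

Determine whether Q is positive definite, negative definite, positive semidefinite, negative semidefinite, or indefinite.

positive semidefinite

Congruent diagonalization of A (simultaneous row and column reduction) yields pivots 2, 9, 0.
Counting signs: 2 positive, 1 zero.
Hence Q is positive semidefinite.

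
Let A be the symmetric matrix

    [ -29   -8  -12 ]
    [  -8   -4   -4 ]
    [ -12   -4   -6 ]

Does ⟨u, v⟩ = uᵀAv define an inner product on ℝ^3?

no

Symmetric row and column elimination reduces A to a congruent diagonal form with pivots -29, -52/29, -10/13.
Counting signs: 3 negative.
Hence Q is negative definite.
⟨·,·⟩ is an inner product exactly when A is positive definite.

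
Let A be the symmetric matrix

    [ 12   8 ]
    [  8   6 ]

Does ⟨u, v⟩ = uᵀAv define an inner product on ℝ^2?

Applying the same elementary operations to the rows and columns of A produces a congruent diagonal matrix with entries 12, 2/3.
Counting signs: 2 positive.
Hence Q is positive definite.
⟨·,·⟩ is an inner product exactly when A is positive definite.

yes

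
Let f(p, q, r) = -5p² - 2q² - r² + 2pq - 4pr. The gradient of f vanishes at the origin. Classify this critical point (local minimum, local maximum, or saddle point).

local maximum

The Hessian at the origin is H = [[-10, 2, -4], [2, -4, 0], [-4, 0, -2]].
An LDLᵀ factorisation of H has diagonal entries -10, -18/5, -2/9.
So there are 3 negative pivots.
H is negative definite, so the origin is a strict local maximum.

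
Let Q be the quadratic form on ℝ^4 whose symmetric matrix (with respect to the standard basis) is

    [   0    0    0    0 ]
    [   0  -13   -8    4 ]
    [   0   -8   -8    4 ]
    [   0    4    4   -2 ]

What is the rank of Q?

Row-reducing A symmetrically gives the diagonal entries 0, -13, -40/13, 0.
That gives 2 negative, 2 zero pivots.
The rank is the number of nonzero pivots: 2.

2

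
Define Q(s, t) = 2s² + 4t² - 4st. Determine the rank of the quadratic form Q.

Write A = [[2, -2], [-2, 4]].
An LDLᵀ factorisation of A has diagonal entries 2, 2.
So there are 2 positive pivots.
The rank is the number of nonzero pivots: 2.

2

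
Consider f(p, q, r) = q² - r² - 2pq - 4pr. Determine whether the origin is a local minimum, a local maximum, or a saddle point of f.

saddle point

The Hessian at the origin is H = [[0, -2, -4], [-2, 2, 0], [-4, 0, -2]].
H is indefinite, so the origin is a saddle point.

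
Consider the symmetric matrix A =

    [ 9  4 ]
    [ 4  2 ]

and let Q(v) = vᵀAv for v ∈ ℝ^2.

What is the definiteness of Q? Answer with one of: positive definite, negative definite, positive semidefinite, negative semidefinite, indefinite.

For the 2×2 matrix [[9, 4], [4, 2]]: det = 9·2 − (4)² = 2, trace = 11.
det > 0 so both eigenvalues share the sign of the trace; trace = 11 > 0 ⇒ both positive.

positive definite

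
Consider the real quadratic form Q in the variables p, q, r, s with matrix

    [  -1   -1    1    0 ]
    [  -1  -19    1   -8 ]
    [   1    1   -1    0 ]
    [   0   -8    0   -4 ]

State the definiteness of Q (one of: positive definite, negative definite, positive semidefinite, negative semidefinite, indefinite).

Applying the same elementary operations to the rows and columns of A produces a congruent diagonal matrix with entries -1, -18, 0, -4/9.
Counting signs: 3 negative, 1 zero.
Hence Q is negative semidefinite.

negative semidefinite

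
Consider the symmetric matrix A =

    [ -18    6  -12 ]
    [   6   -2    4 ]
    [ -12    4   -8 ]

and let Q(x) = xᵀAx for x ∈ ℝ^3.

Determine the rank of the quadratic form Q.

1

Row-reducing A symmetrically gives the diagonal entries -18, 0, 0.
Counting signs: 1 negative, 2 zero.
The rank is the number of nonzero pivots: 1.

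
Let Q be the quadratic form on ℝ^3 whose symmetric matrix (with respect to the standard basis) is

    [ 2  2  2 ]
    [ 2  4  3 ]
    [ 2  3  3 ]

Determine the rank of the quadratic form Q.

3

Row-reducing A symmetrically gives the diagonal entries 2, 2, 1/2.
So there are 3 positive pivots.
The rank is the number of nonzero pivots: 3.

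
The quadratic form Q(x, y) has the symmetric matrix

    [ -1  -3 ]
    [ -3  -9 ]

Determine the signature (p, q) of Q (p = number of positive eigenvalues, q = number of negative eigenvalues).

Row-reducing A symmetrically gives the diagonal entries -1, 0.
Counting signs: 1 negative, 1 zero.

(0, 1)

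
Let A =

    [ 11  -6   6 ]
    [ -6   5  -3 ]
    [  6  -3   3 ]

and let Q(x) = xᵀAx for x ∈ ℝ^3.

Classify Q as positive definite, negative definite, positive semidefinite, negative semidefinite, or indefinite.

Row-reducing A symmetrically gives the diagonal entries 11, 19/11, -6/19.
So there are 2 positive, 1 negative pivots.
Hence Q is indefinite.

indefinite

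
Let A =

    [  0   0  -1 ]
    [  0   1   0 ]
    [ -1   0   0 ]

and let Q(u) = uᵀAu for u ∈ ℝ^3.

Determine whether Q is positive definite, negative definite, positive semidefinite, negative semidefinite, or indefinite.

A is congruent to a diagonal matrix with 2 positive, 1 negative and 0 zero entries, so Q is indefinite.

indefinite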